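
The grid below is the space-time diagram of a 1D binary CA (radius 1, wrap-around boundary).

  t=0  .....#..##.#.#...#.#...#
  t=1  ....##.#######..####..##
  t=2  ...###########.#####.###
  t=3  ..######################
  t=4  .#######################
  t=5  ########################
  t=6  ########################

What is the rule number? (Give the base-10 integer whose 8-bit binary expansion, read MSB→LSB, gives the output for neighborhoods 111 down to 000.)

  ###|#  b7=1 t=1,i=8
  ##.|#  b6=1 t=0,i=9
  #.#|#  b5=1 t=0,i=10
  #..|.  b4=0 t=0,i=0
  .##|#  b3=1 t=0,i=8
  .#.|#  b2=1 t=0,i=5
  ..#|#  b1=1 t=0,i=4
  ...|.  b0=0 t=0,i=1
  bits 11101110 = 238

238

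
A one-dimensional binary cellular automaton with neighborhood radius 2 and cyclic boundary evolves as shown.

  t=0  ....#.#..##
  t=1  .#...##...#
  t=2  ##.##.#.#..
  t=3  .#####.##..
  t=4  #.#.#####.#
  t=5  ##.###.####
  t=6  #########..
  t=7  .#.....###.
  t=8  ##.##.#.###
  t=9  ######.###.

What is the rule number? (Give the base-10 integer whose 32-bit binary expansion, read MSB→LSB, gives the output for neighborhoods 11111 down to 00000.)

  ##### -> .   bit 31 = 0  t=3,i=3
  ####. -> #   bit 30 = 1  t=3,i=4
  ###.# -> #   bit 29 = 1  t=3,i=5
  ###.. -> #   bit 28 = 1  t=6,i=8
  ##.## -> #   bit 27 = 1  t=2,i=2
  ##.#. -> #   bit 26 = 1  t=2,i=5
  ##..# -> #   bit 25 = 1  t=6,i=9
  ##... -> .   bit 24 = 0  t=0,i=0
  #.### -> #   bit 23 = 1  t=4,i=4
  #.##. -> #   bit 22 = 1  t=2,i=3
  #.#.# -> .   bit 21 = 0  t=2,i=6
  #.#.. -> #   bit 20 = 1  t=0,i=6
  #..## -> .   bit 19 = 0  t=0,i=8
  #..#. -> #   bit 18 = 1  t=7,i=0
  #...# -> #   bit 17 = 1  t=1,i=3
  #.... -> #   bit 16 = 1  t=0,i=1
  .#### -> #   bit 15 = 1  t=3,i=2
  .###. -> #   bit 14 = 1  t=5,i=4
  .##.# -> #   bit 13 = 1  t=2,i=1
  .##.. -> #   bit 12 = 1  t=0,i=10
  .#.## -> #   bit 11 = 1  t=4,i=3
  .#.#. -> #   bit 10 = 1  t=0,i=5
  .#..# -> .   bit 9 = 0  t=0,i=7
  .#... -> .   bit 8 = 0  t=1,i=2
  ..### -> .   bit 7 = 0  t=3,i=1
  ..##. -> .   bit 6 = 0  t=0,i=9
  ..#.# -> .   bit 5 = 0  t=0,i=4
  ..#.. -> #   bit 4 = 1  t=7,i=1
  ...## -> #   bit 3 = 1  t=1,i=4
  ...#. -> .   bit 2 = 0  t=0,i=3
  ....# -> .   bit 1 = 0  t=0,i=2
  ..... -> #   bit 0 = 1  t=7,i=4
  bits 01111110110101111111110000011001 = 2128083993

2128083993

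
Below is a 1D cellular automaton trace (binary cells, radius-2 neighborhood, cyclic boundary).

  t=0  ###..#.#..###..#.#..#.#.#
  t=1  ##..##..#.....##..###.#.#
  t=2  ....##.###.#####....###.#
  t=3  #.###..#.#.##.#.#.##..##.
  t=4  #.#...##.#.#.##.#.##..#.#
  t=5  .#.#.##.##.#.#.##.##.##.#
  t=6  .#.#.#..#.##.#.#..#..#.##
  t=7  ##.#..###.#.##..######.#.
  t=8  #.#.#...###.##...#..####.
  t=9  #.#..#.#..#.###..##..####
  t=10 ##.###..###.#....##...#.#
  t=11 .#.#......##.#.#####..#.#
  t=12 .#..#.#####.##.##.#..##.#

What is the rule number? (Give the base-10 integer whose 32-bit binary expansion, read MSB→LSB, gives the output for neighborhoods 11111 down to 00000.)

1709478779

  [31] ##### => .  t=2,i=13
  [30] ####. => #  t=0,i=1
  [29] ###.# => #  t=1,i=20
  [28] ###.. => .  t=0,i=2
  [27] ##.## => .  t=2,i=6
  [26] ##.#. => #  t=1,i=21
  [25] ##..# => .  t=0,i=3
  [24] ##... => #  t=2,i=16
  [23] #.### => #  t=0,i=24
  [22] #.##. => #  t=3,i=11
  [21] #.#.# => #  t=0,i=22
  [20] #.#.. => .  t=0,i=7
  [19] #..## => .  t=0,i=9
  [18] #..#. => #  t=0,i=4
  [17] #...# => .  t=4,i=4
  [16] #.... => .  t=1,i=10
  [15] .#### => #  t=0,i=0
  [14] .###. => .  t=0,i=11
  [13] .##.# => .  t=2,i=5
  [12] .##.. => #  t=1,i=5
  [11] .#.## => .  t=0,i=23
  [10] .#.#. => .  t=0,i=6
  [9] .#..# => #  t=0,i=8
  [8] .#... => #  t=1,i=9
  [7] ..### => .  t=0,i=10
  [6] ..##. => #  t=1,i=4
  [5] ..#.# => #  t=0,i=5
  [4] ..#.. => #  t=1,i=8
  [3] ...## => #  t=1,i=13
  [2] ...#. => .  t=8,i=16
  [1] ....# => #  t=1,i=12
  [0] ..... => #  t=1,i=11
  bits 01100101111001001001001101111011 = 1709478779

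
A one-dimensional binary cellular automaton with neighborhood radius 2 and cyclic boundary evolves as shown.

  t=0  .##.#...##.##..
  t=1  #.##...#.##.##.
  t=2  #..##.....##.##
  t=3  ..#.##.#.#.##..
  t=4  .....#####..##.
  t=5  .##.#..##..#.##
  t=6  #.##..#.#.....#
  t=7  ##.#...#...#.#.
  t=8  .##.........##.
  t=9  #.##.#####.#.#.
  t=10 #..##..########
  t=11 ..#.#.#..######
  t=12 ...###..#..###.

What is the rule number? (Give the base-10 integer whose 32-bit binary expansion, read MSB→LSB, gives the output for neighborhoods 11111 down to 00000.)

  [31] ##### => #  t=4,i=7
  [30] ####. => #  t=4,i=8
  [29] ###.# => #  t=9,i=9
  [28] ###.. => .  t=2,i=0
  [27] ##.## => #  t=0,i=10
  [26] ##.#. => #  t=0,i=3
  [25] ##..# => .  t=2,i=1
  [24] ##... => #  t=0,i=13
  [23] #.### => .  t=2,i=13
  [22] #.##. => .  t=0,i=11
  [21] #.#.# => #  t=1,i=0
  [20] #.#.. => .  t=0,i=4
  [19] #..## => #  t=2,i=2
  [18] #..#. => .  t=5,i=10
  [17] #...# => .  t=0,i=6
  [16] #.... => .  t=2,i=6
  [15] .#### => .  t=4,i=6
  [14] .###. => .  t=2,i=14
  [13] .##.# => #  t=0,i=2
  [12] .##.. => #  t=0,i=12
  [11] .#.## => .  t=1,i=1
  [10] .#.#. => #  t=3,i=8
  [9] .#..# => .  t=5,i=5
  [8] .#... => .  t=0,i=5
  [7] ..### => .  t=4,i=5
  [6] ..##. => .  t=0,i=1
  [5] ..#.# => .  t=1,i=7
  [4] ..#.. => .  t=7,i=7
  [3] ...## => #  t=0,i=0
  [2] ...#. => .  t=1,i=6
  [1] ....# => .  t=2,i=8
  [0] ..... => #  t=2,i=7
  bits 11101101001010000011010000001001 = 3978834953

3978834953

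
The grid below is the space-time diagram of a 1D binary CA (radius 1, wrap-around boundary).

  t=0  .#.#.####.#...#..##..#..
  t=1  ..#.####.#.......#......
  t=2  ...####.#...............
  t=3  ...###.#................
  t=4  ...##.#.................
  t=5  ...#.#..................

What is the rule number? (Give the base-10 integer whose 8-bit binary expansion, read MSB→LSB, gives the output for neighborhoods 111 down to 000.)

  ### -> #   bit 7 = 1  t=0,i=6
  ##. -> .   bit 6 = 0  t=0,i=8
  #.# -> #   bit 5 = 1  t=0,i=2
  #.. -> .   bit 4 = 0  t=0,i=11
  .## -> #   bit 3 = 1  t=0,i=5
  .#. -> .   bit 2 = 0  t=0,i=1
  ..# -> .   bit 1 = 0  t=0,i=0
  ... -> .   bit 0 = 0  t=0,i=12
  bits 10101000 = 168

168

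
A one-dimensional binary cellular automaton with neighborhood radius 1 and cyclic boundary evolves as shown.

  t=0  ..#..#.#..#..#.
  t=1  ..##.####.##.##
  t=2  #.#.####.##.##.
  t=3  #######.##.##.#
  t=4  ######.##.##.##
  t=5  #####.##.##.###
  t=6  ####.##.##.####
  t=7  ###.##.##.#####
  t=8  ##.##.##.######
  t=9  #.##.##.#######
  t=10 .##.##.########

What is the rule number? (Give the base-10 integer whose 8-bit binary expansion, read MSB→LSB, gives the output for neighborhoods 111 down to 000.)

188

  ###|#  b7=1 t=1,i=6
  ##.|.  b6=0 t=1,i=3
  #.#|#  b5=1 t=0,i=6
  #..|#  b4=1 t=0,i=3
  .##|#  b3=1 t=1,i=2
  .#.|#  b2=1 t=0,i=2
  ..#|.  b1=0 t=0,i=1
  ...|.  b0=0 t=0,i=0
  bits 10111100 = 188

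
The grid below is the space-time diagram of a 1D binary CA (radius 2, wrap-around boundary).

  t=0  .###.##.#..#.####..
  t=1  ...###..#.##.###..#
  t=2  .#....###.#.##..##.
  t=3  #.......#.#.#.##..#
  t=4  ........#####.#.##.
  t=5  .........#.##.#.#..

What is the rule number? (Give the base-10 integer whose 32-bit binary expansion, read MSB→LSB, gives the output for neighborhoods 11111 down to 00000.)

  ##### -> .   bit 31 = 0  t=4,i=10
  ####. -> #   bit 30 = 1  t=0,i=15
  ###.# -> #   bit 29 = 1  t=0,i=3
  ###.. -> .   bit 28 = 0  t=0,i=16
  ##.## -> #   bit 27 = 1  t=0,i=4
  ##.#. -> .   bit 26 = 0  t=0,i=7
  ##..# -> #   bit 25 = 1  t=1,i=6
  ##... -> .   bit 24 = 0  t=0,i=17
  #.### -> #   bit 23 = 1  t=0,i=13
  #.##. -> #   bit 22 = 1  t=0,i=5
  #.#.# -> #   bit 21 = 1  t=2,i=10
  #.#.. -> #   bit 20 = 1  t=0,i=8
  #..## -> #   bit 19 = 1  t=2,i=15
  #..#. -> #   bit 18 = 1  t=0,i=10
  #...# -> #   bit 17 = 1  t=0,i=18
  #.... -> .   bit 16 = 0  t=2,i=3
  .#### -> #   bit 15 = 1  t=0,i=14
  .###. -> .   bit 14 = 0  t=0,i=2
  .##.# -> .   bit 13 = 0  t=0,i=6
  .##.. -> .   bit 12 = 0  t=2,i=13
  .#.## -> .   bit 11 = 0  t=0,i=12
  .#.#. -> #   bit 10 = 1  t=3,i=9
  .#..# -> .   bit 9 = 0  t=0,i=9
  .#... -> .   bit 8 = 0  t=1,i=0
  ..### -> .   bit 7 = 0  t=0,i=1
  ..##. -> .   bit 6 = 0  t=2,i=16
  ..#.# -> #   bit 5 = 1  t=0,i=11
  ..#.. -> .   bit 4 = 0  t=1,i=18
  ...## -> .   bit 3 = 0  t=0,i=0
  ...#. -> .   bit 2 = 0  t=3,i=7
  ....# -> .   bit 1 = 0  t=2,i=4
  ..... -> .   bit 0 = 0  t=3,i=3
  bits 01101010111111101000010000100000 = 1795064864

1795064864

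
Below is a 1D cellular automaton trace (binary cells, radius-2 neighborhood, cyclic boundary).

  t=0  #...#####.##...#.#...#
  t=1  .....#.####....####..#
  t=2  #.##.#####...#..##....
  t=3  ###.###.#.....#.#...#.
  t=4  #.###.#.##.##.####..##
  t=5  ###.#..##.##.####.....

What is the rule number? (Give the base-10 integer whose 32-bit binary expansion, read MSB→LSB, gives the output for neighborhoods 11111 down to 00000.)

1758498659

  ##### -> .   bit 31 = 0  t=0,i=6
  ####. -> #   bit 30 = 1  t=0,i=7
  ###.# -> #   bit 29 = 1  t=0,i=8
  ###.. -> .   bit 28 = 0  t=1,i=10
  ##.## -> #   bit 27 = 1  t=0,i=9
  ##.#. -> .   bit 26 = 0  t=3,i=7
  ##..# -> .   bit 25 = 0  t=1,i=19
  ##... -> .   bit 24 = 0  t=0,i=1
  #.### -> #   bit 23 = 1  t=1,i=7
  #.##. -> #   bit 22 = 1  t=0,i=10
  #.#.# -> .   bit 21 = 0  t=4,i=6
  #.#.. -> #   bit 20 = 1  t=0,i=17
  #..## -> .   bit 19 = 0  t=2,i=15
  #..#. -> .   bit 18 = 0  t=1,i=20
  #...# -> .   bit 17 = 0  t=0,i=2
  #.... -> .   bit 16 = 0  t=1,i=1
  .#### -> #   bit 15 = 1  t=0,i=5
  .###. -> .   bit 14 = 0  t=3,i=1
  .##.# -> .   bit 13 = 0  t=2,i=3
  .##.. -> .   bit 12 = 0  t=0,i=0
  .#.## -> #   bit 11 = 1  t=1,i=6
  .#.#. -> #   bit 10 = 1  t=0,i=16
  .#..# -> #   bit 9 = 1  t=2,i=14
  .#... -> #   bit 8 = 1  t=0,i=18
  ..### -> .   bit 7 = 0  t=0,i=4
  ..##. -> #   bit 6 = 1  t=0,i=21
  ..#.# -> #   bit 5 = 1  t=0,i=15
  ..#.. -> .   bit 4 = 0  t=1,i=21
  ...## -> .   bit 3 = 0  t=0,i=3
  ...#. -> .   bit 2 = 0  t=0,i=14
  ....# -> #   bit 1 = 1  t=1,i=3
  ..... -> #   bit 0 = 1  t=1,i=2
  bits 01101000110100001000111101100011 = 1758498659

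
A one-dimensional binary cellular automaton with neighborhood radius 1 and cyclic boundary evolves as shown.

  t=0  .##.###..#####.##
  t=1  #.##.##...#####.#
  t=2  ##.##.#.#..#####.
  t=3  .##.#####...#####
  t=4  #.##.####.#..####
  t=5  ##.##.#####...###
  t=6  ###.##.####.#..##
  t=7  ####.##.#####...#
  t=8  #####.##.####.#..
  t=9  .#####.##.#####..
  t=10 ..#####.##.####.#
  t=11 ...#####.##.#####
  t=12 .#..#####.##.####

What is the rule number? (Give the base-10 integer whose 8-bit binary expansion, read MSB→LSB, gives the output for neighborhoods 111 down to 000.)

229

  ###|#  b7=1 t=0,i=5
  ##.|#  b6=1 t=0,i=2
  #.#|#  b5=1 t=0,i=0
  #..|.  b4=0 t=0,i=7
  .##|.  b3=0 t=0,i=1
  .#.|#  b2=1 t=2,i=6
  ..#|.  b1=0 t=0,i=8
  ...|#  b0=1 t=1,i=8
  bits 11100101 = 229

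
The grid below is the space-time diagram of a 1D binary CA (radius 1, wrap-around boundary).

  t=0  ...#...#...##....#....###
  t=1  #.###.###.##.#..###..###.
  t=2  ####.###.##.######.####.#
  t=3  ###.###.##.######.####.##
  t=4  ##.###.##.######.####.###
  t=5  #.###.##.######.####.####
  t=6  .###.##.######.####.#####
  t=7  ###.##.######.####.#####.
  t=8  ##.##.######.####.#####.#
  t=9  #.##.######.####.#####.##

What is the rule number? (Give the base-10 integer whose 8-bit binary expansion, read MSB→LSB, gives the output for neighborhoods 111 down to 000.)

190

  nb ###: next=#  (t=0,i=23, bit7=1)
  nb ##.: next=.  (t=0,i=12, bit6=0)
  nb #.#: next=#  (t=1,i=1, bit5=1)
  nb #..: next=#  (t=0,i=0, bit4=1)
  nb .##: next=#  (t=0,i=11, bit3=1)
  nb .#.: next=#  (t=0,i=3, bit2=1)
  nb ..#: next=#  (t=0,i=2, bit1=1)
  nb ...: next=.  (t=0,i=1, bit0=0)
  bits 10111110 = 190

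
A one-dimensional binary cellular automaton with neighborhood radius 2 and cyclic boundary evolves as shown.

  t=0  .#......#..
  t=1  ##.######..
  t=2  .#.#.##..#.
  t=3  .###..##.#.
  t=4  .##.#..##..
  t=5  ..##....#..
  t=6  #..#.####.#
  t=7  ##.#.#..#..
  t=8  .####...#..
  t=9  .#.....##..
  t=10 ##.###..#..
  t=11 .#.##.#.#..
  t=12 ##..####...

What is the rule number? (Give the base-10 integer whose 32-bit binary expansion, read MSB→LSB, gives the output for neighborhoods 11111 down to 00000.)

2795599031

  [31] ##### => #  t=1,i=5
  [30] ####. => .  t=1,i=7
  [29] ###.# => #  t=6,i=8
  [28] ###.. => .  t=1,i=8
  [27] ##.## => .  t=1,i=2
  [26] ##.#. => #  t=3,i=8
  [25] ##..# => #  t=1,i=9
  [24] ##... => .  t=4,i=9
  [23] #.### => #  t=1,i=3
  [22] #.##. => .  t=2,i=5
  [21] #.#.# => #  t=2,i=3
  [20] #.#.. => .  t=3,i=9
  [19] #..## => .  t=1,i=10
  [18] #..#. => .  t=2,i=0
  [17] #...# => .  t=0,i=10
  [16] #.... => #  t=0,i=3
  [15] .#### => .  t=1,i=4
  [14] .###. => #  t=3,i=2
  [13] .##.# => #  t=1,i=1
  [12] .##.. => #  t=2,i=6
  [11] .#.## => .  t=2,i=4
  [10] .#.#. => #  t=2,i=2
  [9] .#..# => .  t=2,i=10
  [8] .#... => .  t=0,i=2
  [7] ..### => #  t=3,i=1
  [6] ..##. => .  t=1,i=0
  [5] ..#.# => #  t=2,i=1
  [4] ..#.. => #  t=0,i=1
  [3] ...## => .  t=4,i=0
  [2] ...#. => #  t=0,i=0
  [1] ....# => #  t=0,i=6
  [0] ..... => #  t=0,i=4
  bits 10100110101000010111010010110111 = 2795599031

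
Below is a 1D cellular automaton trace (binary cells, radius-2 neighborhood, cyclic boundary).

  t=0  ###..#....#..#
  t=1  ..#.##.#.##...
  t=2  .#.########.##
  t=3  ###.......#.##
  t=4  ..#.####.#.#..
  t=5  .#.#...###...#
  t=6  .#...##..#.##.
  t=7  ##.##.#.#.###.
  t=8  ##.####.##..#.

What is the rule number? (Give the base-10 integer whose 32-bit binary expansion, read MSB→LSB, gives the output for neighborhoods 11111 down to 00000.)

879179805

  #####|.  b31=0 t=2,i=5
  ####.|.  b30=0 t=0,i=1
  ###.#|#  b29=1 t=2,i=10
  ###..|#  b28=1 t=0,i=2
  ##.##|.  b27=0 t=2,i=11
  ##.#.|#  b26=1 t=1,i=6
  ##..#|.  b25=0 t=0,i=3
  ##...|.  b24=0 t=1,i=11
  #.###|.  b23=0 t=2,i=3
  #.##.|#  b22=1 t=1,i=4
  #.#.#|#  b21=1 t=1,i=7
  #.#..|.  b20=0 t=4,i=11
  #..##|.  b19=0 t=0,i=12
  #..#.|#  b18=1 t=0,i=4
  #...#|#  b17=1 t=5,i=5
  #....|#  b16=1 t=0,i=7
  .####|.  b15=0 t=0,i=0
  .###.|.  b14=0 t=5,i=8
  .##.#|#  b13=1 t=1,i=5
  .##..|#  b12=1 t=1,i=10
  .#.##|#  b11=1 t=1,i=3
  .#.#.|.  b10=0 t=4,i=10
  .#..#|.  b9=0 t=0,i=11
  .#...|.  b8=0 t=0,i=6
  ..###|.  b7=0 t=0,i=13
  ..##.|.  b6=0 t=6,i=5
  ..#.#|.  b5=0 t=1,i=2
  ..#..|#  b4=1 t=0,i=5
  ...##|#  b3=1 t=5,i=6
  ...#.|#  b2=1 t=0,i=9
  ....#|.  b1=0 t=0,i=8
  .....|#  b0=1 t=1,i=13
  bits 00110100011001110011100000011101 = 879179805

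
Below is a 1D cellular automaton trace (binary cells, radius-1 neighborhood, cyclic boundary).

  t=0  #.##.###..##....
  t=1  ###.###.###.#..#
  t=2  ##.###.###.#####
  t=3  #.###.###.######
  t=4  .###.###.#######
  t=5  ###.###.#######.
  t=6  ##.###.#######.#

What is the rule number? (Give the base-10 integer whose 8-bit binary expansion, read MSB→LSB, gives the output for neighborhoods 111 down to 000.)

  ###|#  b7=1 t=0,i=6
  ##.|.  b6=0 t=0,i=3
  #.#|#  b5=1 t=0,i=1
  #..|#  b4=1 t=0,i=8
  .##|#  b3=1 t=0,i=2
  .#.|#  b2=1 t=0,i=0
  ..#|#  b1=1 t=0,i=9
  ...|.  b0=0 t=0,i=13
  bits 10111110 = 190

190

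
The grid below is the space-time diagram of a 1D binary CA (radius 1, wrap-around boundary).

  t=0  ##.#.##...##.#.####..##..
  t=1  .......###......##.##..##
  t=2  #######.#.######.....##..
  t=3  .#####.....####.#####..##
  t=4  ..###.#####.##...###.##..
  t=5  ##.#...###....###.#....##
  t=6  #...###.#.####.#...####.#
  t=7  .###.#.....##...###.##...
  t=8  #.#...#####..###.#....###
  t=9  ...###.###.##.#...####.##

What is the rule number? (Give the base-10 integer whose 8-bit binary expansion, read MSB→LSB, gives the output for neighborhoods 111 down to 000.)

147

  [7] ### => #  t=0,i=16
  [6] ##. => .  t=0,i=1
  [5] #.# => .  t=0,i=2
  [4] #.. => #  t=0,i=7
  [3] .## => .  t=0,i=0
  [2] .#. => .  t=0,i=3
  [1] ..# => #  t=0,i=9
  [0] ... => #  t=0,i=8
  bits 10010011 = 147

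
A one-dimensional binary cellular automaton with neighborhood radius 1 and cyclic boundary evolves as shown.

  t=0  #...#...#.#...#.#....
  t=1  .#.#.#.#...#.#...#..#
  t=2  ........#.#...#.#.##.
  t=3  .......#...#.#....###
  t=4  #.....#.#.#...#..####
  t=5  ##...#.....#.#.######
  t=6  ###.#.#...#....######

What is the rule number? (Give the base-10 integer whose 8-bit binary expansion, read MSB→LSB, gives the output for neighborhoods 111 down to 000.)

218

  nb ###: next=#  (t=3,i=19, bit7=1)
  nb ##.: next=#  (t=2,i=19, bit6=1)
  nb #.#: next=.  (t=0,i=9, bit5=0)
  nb #..: next=#  (t=0,i=1, bit4=1)
  nb .##: next=#  (t=2,i=18, bit3=1)
  nb .#.: next=.  (t=0,i=0, bit2=0)
  nb ..#: next=#  (t=0,i=3, bit1=1)
  nb ...: next=.  (t=0,i=2, bit0=0)
  bits 11011010 = 218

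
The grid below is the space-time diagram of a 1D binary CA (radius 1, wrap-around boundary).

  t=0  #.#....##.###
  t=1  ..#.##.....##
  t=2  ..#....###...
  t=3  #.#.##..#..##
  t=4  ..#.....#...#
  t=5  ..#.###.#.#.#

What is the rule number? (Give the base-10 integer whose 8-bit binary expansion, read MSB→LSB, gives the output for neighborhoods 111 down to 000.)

  ###|#  b7=1 t=0,i=11
  ##.|.  b6=0 t=0,i=0
  #.#|.  b5=0 t=0,i=1
  #..|.  b4=0 t=0,i=3
  .##|.  b3=0 t=0,i=7
  .#.|#  b2=1 t=0,i=2
  ..#|.  b1=0 t=0,i=6
  ...|#  b0=1 t=0,i=4
  bits 10000101 = 133

133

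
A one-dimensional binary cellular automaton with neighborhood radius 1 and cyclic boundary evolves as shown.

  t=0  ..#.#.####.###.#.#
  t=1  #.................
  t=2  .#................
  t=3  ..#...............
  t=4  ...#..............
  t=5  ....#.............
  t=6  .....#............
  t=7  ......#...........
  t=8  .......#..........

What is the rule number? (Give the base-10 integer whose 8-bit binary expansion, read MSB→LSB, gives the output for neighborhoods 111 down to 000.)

16

  ###|.  b7=0 t=0,i=7
  ##.|.  b6=0 t=0,i=9
  #.#|.  b5=0 t=0,i=3
  #..|#  b4=1 t=0,i=0
  .##|.  b3=0 t=0,i=6
  .#.|.  b2=0 t=0,i=2
  ..#|.  b1=0 t=0,i=1
  ...|.  b0=0 t=1,i=2
  bits 00010000 = 16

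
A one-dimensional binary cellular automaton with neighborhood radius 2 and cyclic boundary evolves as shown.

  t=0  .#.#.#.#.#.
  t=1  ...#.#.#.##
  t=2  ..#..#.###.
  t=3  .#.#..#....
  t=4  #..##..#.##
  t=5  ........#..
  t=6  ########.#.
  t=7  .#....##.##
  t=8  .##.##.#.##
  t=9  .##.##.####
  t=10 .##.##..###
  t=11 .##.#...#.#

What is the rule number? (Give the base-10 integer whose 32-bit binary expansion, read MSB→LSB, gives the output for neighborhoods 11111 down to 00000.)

  [31] ##### => .  t=6,i=2
  [30] ####. => #  t=6,i=6
  [29] ###.# => #  t=6,i=7
  [28] ###.. => .  t=2,i=9
  [27] ##.## => .  t=7,i=8
  [26] ##.#. => .  t=6,i=8
  [25] ##..# => .  t=4,i=1
  [24] ##... => .  t=1,i=0
  [23] #.### => .  t=2,i=7
  [22] #.##. => #  t=1,i=9
  [21] #.#.# => #  t=0,i=3
  [20] #.#.. => #  t=0,i=9
  [19] #..## => .  t=4,i=2
  [18] #..#. => .  t=0,i=0
  [17] #...# => .  t=1,i=1
  [16] #.... => .  t=3,i=8
  [15] .#### => #  t=6,i=1
  [14] .###. => .  t=2,i=8
  [13] .##.# => #  t=7,i=7
  [12] .##.. => .  t=1,i=10
  [11] .#.## => #  t=1,i=8
  [10] .#.#. => .  t=0,i=2
  [9] .#..# => #  t=0,i=10
  [8] .#... => #  t=3,i=7
  [7] ..### => #  t=10,i=8
  [6] ..##. => .  t=4,i=3
  [5] ..#.# => .  t=0,i=1
  [4] ..#.. => .  t=2,i=2
  [3] ...## => #  t=7,i=5
  [2] ...#. => #  t=1,i=2
  [1] ....# => #  t=3,i=10
  [0] ..... => #  t=3,i=9
  bits 01100000011100001010101110001111 = 1617996687

1617996687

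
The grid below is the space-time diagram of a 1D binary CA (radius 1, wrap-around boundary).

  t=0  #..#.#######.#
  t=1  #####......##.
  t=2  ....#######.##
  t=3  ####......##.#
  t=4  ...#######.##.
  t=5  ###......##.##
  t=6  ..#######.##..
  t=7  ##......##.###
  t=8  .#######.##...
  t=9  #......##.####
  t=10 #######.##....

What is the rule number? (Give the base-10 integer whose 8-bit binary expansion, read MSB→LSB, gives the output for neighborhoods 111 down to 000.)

119

  nb ###: next=.  (t=0,i=6, bit7=0)
  nb ##.: next=#  (t=0,i=0, bit6=1)
  nb #.#: next=#  (t=0,i=4, bit5=1)
  nb #..: next=#  (t=0,i=1, bit4=1)
  nb .##: next=.  (t=0,i=5, bit3=0)
  nb .#.: next=#  (t=0,i=3, bit2=1)
  nb ..#: next=#  (t=0,i=2, bit1=1)
  nb ...: next=#  (t=1,i=6, bit0=1)
  bits 01110111 = 119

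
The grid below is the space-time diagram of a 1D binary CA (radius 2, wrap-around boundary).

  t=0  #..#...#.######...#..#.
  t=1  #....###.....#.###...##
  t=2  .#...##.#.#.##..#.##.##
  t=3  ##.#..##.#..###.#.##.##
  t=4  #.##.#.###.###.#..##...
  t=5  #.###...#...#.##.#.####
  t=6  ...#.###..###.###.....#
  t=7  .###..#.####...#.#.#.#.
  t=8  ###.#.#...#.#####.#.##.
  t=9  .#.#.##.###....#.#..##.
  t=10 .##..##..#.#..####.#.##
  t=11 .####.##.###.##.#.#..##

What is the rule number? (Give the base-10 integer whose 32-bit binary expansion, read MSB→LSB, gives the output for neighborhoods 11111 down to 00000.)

  #####|.  b31=0 t=0,i=11
  ####.|#  b30=1 t=0,i=13
  ###.#|.  b29=0 t=3,i=1
  ###..|.  b28=0 t=0,i=14
  ##.##|.  b27=0 t=2,i=20
  ##.#.|#  b26=1 t=2,i=0
  ##..#|#  b25=1 t=2,i=14
  ##...|#  b24=1 t=0,i=15
  #.###|.  b23=0 t=0,i=9
  #.##.|#  b22=1 t=2,i=12
  #.#.#|.  b21=0 t=2,i=8
  #.#..|#  b20=1 t=0,i=0
  #..##|#  b19=1 t=3,i=5
  #..#.|.  b18=0 t=0,i=2
  #...#|#  b17=1 t=0,i=5
  #....|.  b16=0 t=1,i=2
  .####|.  b15=0 t=0,i=10
  .###.|#  b14=1 t=1,i=6
  .##.#|#  b13=1 t=2,i=6
  .##..|#  b12=1 t=2,i=13
  .#.##|.  b11=0 t=0,i=8
  .#.#.|#  b10=1 t=0,i=22
  .#..#|.  b9=0 t=0,i=1
  .#...|.  b8=0 t=0,i=4
  ..###|#  b7=1 t=1,i=5
  ..##.|.  b6=0 t=2,i=5
  ..#.#|#  b5=1 t=0,i=7
  ..#..|.  b4=0 t=0,i=3
  ...##|.  b3=0 t=1,i=4
  ...#.|#  b2=1 t=0,i=6
  ....#|.  b1=0 t=1,i=3
  .....|#  b0=1 t=1,i=10
  bits 01000111010110100111010010100101 = 1197110437

1197110437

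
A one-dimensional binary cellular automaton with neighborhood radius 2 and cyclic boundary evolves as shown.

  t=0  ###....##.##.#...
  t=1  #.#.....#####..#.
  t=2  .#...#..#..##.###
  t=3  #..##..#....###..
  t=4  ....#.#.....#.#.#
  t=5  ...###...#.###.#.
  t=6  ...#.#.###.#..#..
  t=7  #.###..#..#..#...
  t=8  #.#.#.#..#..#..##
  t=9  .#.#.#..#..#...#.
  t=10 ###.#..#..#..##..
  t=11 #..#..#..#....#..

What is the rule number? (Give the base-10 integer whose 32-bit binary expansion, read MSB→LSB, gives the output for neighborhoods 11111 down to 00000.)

  nb #####: next=.  (t=1,i=10, bit31=0)
  nb ####.: next=#  (t=1,i=11, bit30=1)
  nb ###.#: next=.  (t=2,i=16, bit29=0)
  nb ###..: next=#  (t=0,i=2, bit28=1)
  nb ##.##: next=#  (t=0,i=9, bit27=1)
  nb ##.#.: next=#  (t=0,i=12, bit26=1)
  nb ##..#: next=.  (t=1,i=13, bit25=0)
  nb ##...: next=.  (t=0,i=3, bit24=0)
  nb #.###: next=#  (t=2,i=14, bit23=1)
  nb #.##.: next=#  (t=0,i=10, bit22=1)
  nb #.#.#: next=.  (t=1,i=0, bit21=0)
  nb #.#..: next=.  (t=0,i=13, bit20=0)
  nb #..##: next=.  (t=2,i=10, bit19=0)
  nb #..#.: next=#  (t=1,i=14, bit18=1)
  nb #...#: next=#  (t=0,i=15, bit17=1)
  nb #....: next=.  (t=0,i=4, bit16=0)
  nb .####: next=.  (t=1,i=9, bit15=0)
  nb .###.: next=.  (t=0,i=1, bit14=0)
  nb .##.#: next=#  (t=0,i=8, bit13=1)
  nb .##..: next=#  (t=3,i=4, bit12=1)
  nb .#.##: next=.  (t=5,i=10, bit11=0)
  nb .#.#.: next=#  (t=1,i=1, bit10=1)
  nb .#..#: next=.  (t=2,i=6, bit9=0)
  nb .#...: next=.  (t=0,i=14, bit8=0)
  nb ..###: next=#  (t=0,i=0, bit7=1)
  nb ..##.: next=.  (t=0,i=7, bit6=0)
  nb ..#.#: next=#  (t=1,i=15, bit5=1)
  nb ..#..: next=.  (t=2,i=5, bit4=0)
  nb ...##: next=.  (t=0,i=6, bit3=0)
  nb ...#.: next=#  (t=2,i=4, bit2=1)
  nb ....#: next=.  (t=0,i=5, bit1=0)
  nb .....: next=#  (t=1,i=5, bit0=1)
  bits 01011100110001100011010010100101 = 1556493477

1556493477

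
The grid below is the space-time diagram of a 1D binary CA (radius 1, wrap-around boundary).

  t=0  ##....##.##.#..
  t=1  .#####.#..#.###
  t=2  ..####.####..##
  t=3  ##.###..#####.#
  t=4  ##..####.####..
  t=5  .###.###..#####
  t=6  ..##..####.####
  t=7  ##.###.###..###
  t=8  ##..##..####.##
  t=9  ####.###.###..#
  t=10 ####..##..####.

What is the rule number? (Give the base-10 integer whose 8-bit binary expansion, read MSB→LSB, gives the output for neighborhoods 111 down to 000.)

  nb ###: next=#  (t=1,i=2, bit7=1)
  nb ##.: next=#  (t=0,i=1, bit6=1)
  nb #.#: next=.  (t=0,i=8, bit5=0)
  nb #..: next=#  (t=0,i=2, bit4=1)
  nb .##: next=.  (t=0,i=0, bit3=0)
  nb .#.: next=#  (t=0,i=12, bit2=1)
  nb ..#: next=#  (t=0,i=5, bit1=1)
  nb ...: next=#  (t=0,i=3, bit0=1)
  bits 11010111 = 215

215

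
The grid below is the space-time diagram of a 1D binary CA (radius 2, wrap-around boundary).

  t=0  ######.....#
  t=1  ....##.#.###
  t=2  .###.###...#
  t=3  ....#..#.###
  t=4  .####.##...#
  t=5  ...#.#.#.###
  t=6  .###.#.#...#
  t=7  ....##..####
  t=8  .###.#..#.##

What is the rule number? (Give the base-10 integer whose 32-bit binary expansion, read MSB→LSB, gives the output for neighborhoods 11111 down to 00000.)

1546072510

  nb #####: next=.  (t=0,i=1, bit31=0)
  nb ####.: next=#  (t=0,i=4, bit30=1)
  nb ###.#: next=.  (t=2,i=3, bit29=0)
  nb ###..: next=#  (t=0,i=5, bit28=1)
  nb ##.##: next=#  (t=2,i=4, bit27=1)
  nb ##.#.: next=#  (t=1,i=6, bit26=1)
  nb ##..#: next=.  (t=7,i=6, bit25=0)
  nb ##...: next=.  (t=0,i=6, bit24=0)
  nb #.###: next=.  (t=1,i=9, bit23=0)
  nb #.##.: next=.  (t=4,i=6, bit22=0)
  nb #.#.#: next=#  (t=1,i=7, bit21=1)
  nb #.#..: next=.  (t=6,i=7, bit20=0)
  nb #..##: next=.  (t=7,i=7, bit19=0)
  nb #..#.: next=#  (t=3,i=6, bit18=1)
  nb #...#: next=#  (t=2,i=9, bit17=1)
  nb #....: next=#  (t=0,i=7, bit16=1)
  nb .####: next=.  (t=0,i=0, bit15=0)
  nb .###.: next=.  (t=1,i=10, bit14=0)
  nb .##.#: next=#  (t=1,i=5, bit13=1)
  nb .##..: next=#  (t=4,i=7, bit12=1)
  nb .#.##: next=.  (t=1,i=8, bit11=0)
  nb .#.#.: next=.  (t=5,i=4, bit10=0)
  nb .#..#: next=.  (t=3,i=5, bit9=0)
  nb .#...: next=#  (t=6,i=8, bit8=1)
  nb ..###: next=#  (t=0,i=11, bit7=1)
  nb ..##.: next=.  (t=1,i=4, bit6=0)
  nb ..#.#: next=#  (t=2,i=11, bit5=1)
  nb ..#..: next=#  (t=3,i=4, bit4=1)
  nb ...##: next=#  (t=0,i=10, bit3=1)
  nb ...#.: next=#  (t=2,i=10, bit2=1)
  nb ....#: next=#  (t=0,i=9, bit1=1)
  nb .....: next=.  (t=0,i=8, bit0=0)
  bits 01011100001001110011000110111110 = 1546072510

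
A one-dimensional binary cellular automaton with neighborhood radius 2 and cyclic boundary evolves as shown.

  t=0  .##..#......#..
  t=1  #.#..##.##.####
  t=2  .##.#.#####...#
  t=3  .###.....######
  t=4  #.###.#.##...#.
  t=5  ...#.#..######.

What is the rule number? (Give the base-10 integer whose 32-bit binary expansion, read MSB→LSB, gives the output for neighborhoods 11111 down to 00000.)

  ##### -> .   bit 31 = 0  t=1,i=13
  ####. -> #   bit 30 = 1  t=1,i=14
  ###.# -> .   bit 29 = 0  t=1,i=0
  ###.. -> #   bit 28 = 1  t=2,i=10
  ##.## -> #   bit 27 = 1  t=1,i=7
  ##.#. -> #   bit 26 = 1  t=1,i=1
  ##..# -> .   bit 25 = 0  t=0,i=3
  ##... -> #   bit 24 = 1  t=2,i=11
  #.### -> .   bit 23 = 0  t=1,i=11
  #.##. -> #   bit 22 = 1  t=1,i=8
  #.#.# -> .   bit 21 = 0  t=2,i=4
  #.#.. -> #   bit 20 = 1  t=1,i=2
  #..## -> #   bit 19 = 1  t=1,i=4
  #..#. -> .   bit 18 = 0  t=0,i=4
  #...# -> #   bit 17 = 1  t=0,i=14
  #.... -> .   bit 16 = 0  t=0,i=7
  .#### -> .   bit 15 = 0  t=1,i=12
  .###. -> #   bit 14 = 1  t=3,i=2
  .##.# -> #   bit 13 = 1  t=1,i=6
  .##.. -> #   bit 12 = 1  t=0,i=2
  .#.## -> .   bit 11 = 0  t=2,i=0
  .#.#. -> .   bit 10 = 0  t=4,i=14
  .#..# -> .   bit 9 = 0  t=1,i=3
  .#... -> #   bit 8 = 1  t=0,i=6
  ..### -> #   bit 7 = 1  t=3,i=9
  ..##. -> .   bit 6 = 0  t=0,i=1
  ..#.# -> #   bit 5 = 1  t=2,i=14
  ..#.. -> #   bit 4 = 1  t=0,i=5
  ...## -> #   bit 3 = 1  t=0,i=0
  ...#. -> #   bit 2 = 1  t=0,i=11
  ....# -> .   bit 1 = 0  t=0,i=10
  ..... -> #   bit 0 = 1  t=0,i=8
  bits 01011101010110100111000110111101 = 1566208445

1566208445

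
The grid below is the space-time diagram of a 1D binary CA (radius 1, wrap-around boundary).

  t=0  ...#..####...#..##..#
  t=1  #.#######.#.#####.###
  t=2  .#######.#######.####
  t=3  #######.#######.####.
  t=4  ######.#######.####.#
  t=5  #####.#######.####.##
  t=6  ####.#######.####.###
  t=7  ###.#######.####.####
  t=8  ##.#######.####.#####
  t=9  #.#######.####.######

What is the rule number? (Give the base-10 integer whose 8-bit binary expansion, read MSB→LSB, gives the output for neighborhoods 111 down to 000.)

  nb ###: next=#  (t=0,i=7, bit7=1)
  nb ##.: next=.  (t=0,i=9, bit6=0)
  nb #.#: next=#  (t=1,i=1, bit5=1)
  nb #..: next=#  (t=0,i=0, bit4=1)
  nb .##: next=#  (t=0,i=6, bit3=1)
  nb .#.: next=#  (t=0,i=3, bit2=1)
  nb ..#: next=#  (t=0,i=2, bit1=1)
  nb ...: next=.  (t=0,i=1, bit0=0)
  bits 10111110 = 190

190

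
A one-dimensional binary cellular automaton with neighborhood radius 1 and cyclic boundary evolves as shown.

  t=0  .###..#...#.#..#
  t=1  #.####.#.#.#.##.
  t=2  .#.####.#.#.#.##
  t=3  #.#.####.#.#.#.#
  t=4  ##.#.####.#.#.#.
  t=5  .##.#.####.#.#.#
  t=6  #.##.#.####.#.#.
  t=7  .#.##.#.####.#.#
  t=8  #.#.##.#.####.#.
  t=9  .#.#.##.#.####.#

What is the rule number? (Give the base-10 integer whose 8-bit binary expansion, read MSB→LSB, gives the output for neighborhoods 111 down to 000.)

242

  ###|#  b7=1 t=0,i=2
  ##.|#  b6=1 t=0,i=3
  #.#|#  b5=1 t=0,i=0
  #..|#  b4=1 t=0,i=4
  .##|.  b3=0 t=0,i=1
  .#.|.  b2=0 t=0,i=6
  ..#|#  b1=1 t=0,i=5
  ...|.  b0=0 t=0,i=8
  bits 11110010 = 242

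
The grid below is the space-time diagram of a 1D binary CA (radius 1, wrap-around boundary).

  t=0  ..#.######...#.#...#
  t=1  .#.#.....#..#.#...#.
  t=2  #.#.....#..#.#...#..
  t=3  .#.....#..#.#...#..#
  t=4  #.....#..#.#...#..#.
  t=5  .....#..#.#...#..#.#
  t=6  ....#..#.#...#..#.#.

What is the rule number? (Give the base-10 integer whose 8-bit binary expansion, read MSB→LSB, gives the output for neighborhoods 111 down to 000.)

  nb ###: next=.  (t=0,i=5, bit7=0)
  nb ##.: next=#  (t=0,i=9, bit6=1)
  nb #.#: next=#  (t=0,i=3, bit5=1)
  nb #..: next=.  (t=0,i=0, bit4=0)
  nb .##: next=.  (t=0,i=4, bit3=0)
  nb .#.: next=.  (t=0,i=2, bit2=0)
  nb ..#: next=#  (t=0,i=1, bit1=1)
  nb ...: next=.  (t=0,i=11, bit0=0)
  bits 01100010 = 98

98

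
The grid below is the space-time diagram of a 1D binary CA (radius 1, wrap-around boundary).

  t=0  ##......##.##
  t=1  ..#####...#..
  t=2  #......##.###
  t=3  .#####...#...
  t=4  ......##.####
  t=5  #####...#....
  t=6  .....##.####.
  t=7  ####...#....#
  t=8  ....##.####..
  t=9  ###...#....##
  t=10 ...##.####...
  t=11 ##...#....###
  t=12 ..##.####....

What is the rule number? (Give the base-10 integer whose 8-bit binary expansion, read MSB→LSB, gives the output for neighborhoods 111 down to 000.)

  ###|.  b7=0 t=0,i=0
  ##.|.  b6=0 t=0,i=1
  #.#|#  b5=1 t=0,i=10
  #..|#  b4=1 t=0,i=2
  .##|.  b3=0 t=0,i=8
  .#.|#  b2=1 t=1,i=10
  ..#|.  b1=0 t=0,i=7
  ...|#  b0=1 t=0,i=3
  bits 00110101 = 53

53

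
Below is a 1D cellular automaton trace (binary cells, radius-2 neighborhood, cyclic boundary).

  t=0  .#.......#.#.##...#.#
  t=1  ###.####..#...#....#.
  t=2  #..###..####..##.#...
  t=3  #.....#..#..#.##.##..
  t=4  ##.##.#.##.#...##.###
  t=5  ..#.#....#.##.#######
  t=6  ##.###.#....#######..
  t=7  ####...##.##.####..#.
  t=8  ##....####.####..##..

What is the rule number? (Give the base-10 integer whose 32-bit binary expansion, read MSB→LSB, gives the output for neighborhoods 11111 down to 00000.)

  nb #####: next=#  (t=4,i=20, bit31=1)
  nb ####.: next=.  (t=1,i=6, bit30=0)
  nb ###.#: next=.  (t=1,i=2, bit29=0)
  nb ###..: next=.  (t=1,i=7, bit28=0)
  nb ##.##: next=#  (t=1,i=3, bit27=1)
  nb ##.#.: next=.  (t=2,i=16, bit26=0)
  nb ##..#: next=#  (t=1,i=8, bit25=1)
  nb ##...: next=.  (t=0,i=15, bit24=0)
  nb #.###: next=#  (t=1,i=0, bit23=1)
  nb #.##.: next=.  (t=0,i=13, bit22=0)
  nb #.#.#: next=.  (t=0,i=11, bit21=0)
  nb #.#..: next=#  (t=0,i=1, bit20=1)
  nb #..##: next=.  (t=2,i=2, bit19=0)
  nb #..#.: next=#  (t=1,i=9, bit18=1)
  nb #...#: next=.  (t=0,i=16, bit17=0)
  nb #....: next=.  (t=0,i=3, bit16=0)
  nb .####: next=#  (t=1,i=5, bit15=1)
  nb .###.: next=.  (t=1,i=1, bit14=0)
  nb .##.#: next=#  (t=2,i=15, bit13=1)
  nb .##..: next=#  (t=0,i=14, bit12=1)
  nb .#.##: next=.  (t=0,i=12, bit11=0)
  nb .#.#.: next=#  (t=0,i=0, bit10=1)
  nb .#..#: next=.  (t=2,i=1, bit9=0)
  nb .#...: next=#  (t=0,i=2, bit8=1)
  nb ..###: next=.  (t=2,i=3, bit7=0)
  nb ..##.: next=#  (t=2,i=14, bit6=1)
  nb ..#.#: next=.  (t=0,i=9, bit5=0)
  nb ..#..: next=#  (t=1,i=10, bit4=1)
  nb ...##: next=#  (t=4,i=14, bit3=1)
  nb ...#.: next=.  (t=0,i=8, bit2=0)
  nb ....#: next=#  (t=0,i=7, bit1=1)
  nb .....: next=#  (t=0,i=4, bit0=1)
  bits 10001010100101001011010101011011 = 2325001563

2325001563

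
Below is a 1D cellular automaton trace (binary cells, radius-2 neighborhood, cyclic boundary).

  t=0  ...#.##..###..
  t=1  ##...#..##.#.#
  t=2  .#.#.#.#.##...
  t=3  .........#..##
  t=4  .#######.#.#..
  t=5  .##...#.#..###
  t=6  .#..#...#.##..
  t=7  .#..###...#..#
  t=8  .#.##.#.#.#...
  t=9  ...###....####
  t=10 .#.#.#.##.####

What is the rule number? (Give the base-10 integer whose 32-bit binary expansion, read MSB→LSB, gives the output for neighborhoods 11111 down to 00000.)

  [31] ##### => .  t=4,i=3
  [30] ####. => #  t=4,i=6
  [29] ###.# => .  t=4,i=7
  [28] ###.. => #  t=0,i=11
  [27] ##.## => .  t=5,i=0
  [26] ##.#. => #  t=1,i=10
  [25] ##..# => .  t=0,i=7
  [24] ##... => .  t=0,i=12
  [23] #.### => .  t=1,i=13
  [22] #.##. => #  t=0,i=5
  [21] #.#.# => .  t=1,i=11
  [20] #.#.. => #  t=4,i=11
  [19] #..## => #  t=0,i=8
  [18] #..#. => .  t=6,i=3
  [17] #...# => #  t=1,i=3
  [16] #.... => #  t=0,i=13
  [15] .#### => #  t=4,i=2
  [14] .###. => .  t=0,i=10
  [13] .##.# => #  t=1,i=9
  [12] .##.. => .  t=0,i=6
  [11] .#.## => .  t=0,i=4
  [10] .#.#. => .  t=2,i=2
  [9] .#..# => .  t=1,i=6
  [8] .#... => #  t=4,i=12
  [7] ..### => #  t=0,i=9
  [6] ..##. => .  t=1,i=8
  [5] ..#.# => .  t=0,i=3
  [4] ..#.. => #  t=1,i=5
  [3] ...## => .  t=4,i=0
  [2] ...#. => .  t=0,i=2
  [1] ....# => #  t=0,i=1
  [0] ..... => #  t=0,i=0
  bits 01010100010110111010000110010011 = 1415291283

1415291283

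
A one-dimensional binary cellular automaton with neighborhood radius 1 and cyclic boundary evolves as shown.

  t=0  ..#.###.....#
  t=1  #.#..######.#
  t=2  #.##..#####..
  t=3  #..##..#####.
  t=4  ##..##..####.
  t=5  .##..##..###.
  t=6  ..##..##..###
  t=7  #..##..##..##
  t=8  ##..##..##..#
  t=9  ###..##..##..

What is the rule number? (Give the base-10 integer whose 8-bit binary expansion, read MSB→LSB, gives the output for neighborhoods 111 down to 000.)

  ### -> #   bit 7 = 1  t=0,i=5
  ##. -> #   bit 6 = 1  t=0,i=6
  #.# -> .   bit 5 = 0  t=0,i=3
  #.. -> #   bit 4 = 1  t=0,i=0
  .## -> .   bit 3 = 0  t=0,i=4
  .#. -> #   bit 2 = 1  t=0,i=2
  ..# -> .   bit 1 = 0  t=0,i=1
  ... -> #   bit 0 = 1  t=0,i=8
  bits 11010101 = 213

213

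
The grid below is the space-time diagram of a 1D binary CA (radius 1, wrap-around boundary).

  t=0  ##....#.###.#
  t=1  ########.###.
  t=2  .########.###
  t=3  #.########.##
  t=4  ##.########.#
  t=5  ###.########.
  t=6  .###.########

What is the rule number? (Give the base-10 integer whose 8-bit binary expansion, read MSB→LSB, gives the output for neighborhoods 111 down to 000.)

247

  [7] ### => #  t=0,i=0
  [6] ##. => #  t=0,i=1
  [5] #.# => #  t=0,i=7
  [4] #.. => #  t=0,i=2
  [3] .## => .  t=0,i=8
  [2] .#. => #  t=0,i=6
  [1] ..# => #  t=0,i=5
  [0] ... => #  t=0,i=3
  bits 11110111 = 247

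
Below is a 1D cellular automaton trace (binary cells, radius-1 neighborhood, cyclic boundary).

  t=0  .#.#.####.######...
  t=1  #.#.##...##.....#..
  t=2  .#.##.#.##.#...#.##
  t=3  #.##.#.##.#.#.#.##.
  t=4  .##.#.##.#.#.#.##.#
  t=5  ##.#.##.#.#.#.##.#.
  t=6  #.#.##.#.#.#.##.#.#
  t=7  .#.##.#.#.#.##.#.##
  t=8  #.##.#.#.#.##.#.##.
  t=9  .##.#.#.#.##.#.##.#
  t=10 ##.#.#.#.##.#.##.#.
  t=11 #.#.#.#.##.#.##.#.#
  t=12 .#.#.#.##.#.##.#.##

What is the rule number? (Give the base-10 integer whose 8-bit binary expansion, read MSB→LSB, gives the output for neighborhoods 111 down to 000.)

58

  ### -> .   bit 7 = 0  t=0,i=6
  ##. -> .   bit 6 = 0  t=0,i=8
  #.# -> #   bit 5 = 1  t=0,i=2
  #.. -> #   bit 4 = 1  t=0,i=16
  .## -> #   bit 3 = 1  t=0,i=5
  .#. -> .   bit 2 = 0  t=0,i=1
  ..# -> #   bit 1 = 1  t=0,i=0
  ... -> .   bit 0 = 0  t=0,i=17
  bits 00111010 = 58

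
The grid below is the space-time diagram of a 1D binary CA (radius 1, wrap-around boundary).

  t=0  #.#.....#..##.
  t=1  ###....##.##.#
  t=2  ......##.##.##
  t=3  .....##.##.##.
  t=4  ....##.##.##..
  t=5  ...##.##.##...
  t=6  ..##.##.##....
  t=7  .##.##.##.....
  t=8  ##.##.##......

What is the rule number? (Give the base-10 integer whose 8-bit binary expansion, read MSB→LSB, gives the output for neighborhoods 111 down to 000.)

46

  ### -> .   bit 7 = 0  t=1,i=0
  ##. -> .   bit 6 = 0  t=0,i=12
  #.# -> #   bit 5 = 1  t=0,i=1
  #.. -> .   bit 4 = 0  t=0,i=3
  .## -> #   bit 3 = 1  t=0,i=11
  .#. -> #   bit 2 = 1  t=0,i=0
  ..# -> #   bit 1 = 1  t=0,i=7
  ... -> .   bit 0 = 0  t=0,i=4
  bits 00101110 = 46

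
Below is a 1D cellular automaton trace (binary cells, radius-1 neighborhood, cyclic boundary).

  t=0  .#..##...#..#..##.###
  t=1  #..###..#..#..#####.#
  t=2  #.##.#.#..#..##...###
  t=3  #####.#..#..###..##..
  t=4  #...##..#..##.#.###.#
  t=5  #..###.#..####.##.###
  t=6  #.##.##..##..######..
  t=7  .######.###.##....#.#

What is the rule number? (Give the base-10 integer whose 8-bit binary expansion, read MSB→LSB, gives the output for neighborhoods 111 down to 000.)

  [7] ### => .  t=0,i=19
  [6] ##. => #  t=0,i=5
  [5] #.# => #  t=0,i=0
  [4] #.. => .  t=0,i=2
  [3] .## => #  t=0,i=4
  [2] .#. => .  t=0,i=1
  [1] ..# => #  t=0,i=3
  [0] ... => .  t=0,i=7
  bits 01101010 = 106

106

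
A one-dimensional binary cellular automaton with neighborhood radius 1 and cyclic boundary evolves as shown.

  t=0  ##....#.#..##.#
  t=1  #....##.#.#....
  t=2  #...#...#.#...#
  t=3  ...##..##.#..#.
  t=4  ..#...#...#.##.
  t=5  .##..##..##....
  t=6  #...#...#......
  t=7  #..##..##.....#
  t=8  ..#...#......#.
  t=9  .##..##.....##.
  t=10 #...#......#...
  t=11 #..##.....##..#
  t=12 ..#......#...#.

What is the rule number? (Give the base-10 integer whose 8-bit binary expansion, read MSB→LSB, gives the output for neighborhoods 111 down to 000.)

134

  nb ###: next=#  (t=0,i=0, bit7=1)
  nb ##.: next=.  (t=0,i=1, bit6=0)
  nb #.#: next=.  (t=0,i=7, bit5=0)
  nb #..: next=.  (t=0,i=2, bit4=0)
  nb .##: next=.  (t=0,i=11, bit3=0)
  nb .#.: next=#  (t=0,i=6, bit2=1)
  nb ..#: next=#  (t=0,i=5, bit1=1)
  nb ...: next=.  (t=0,i=3, bit0=0)
  bits 10000110 = 134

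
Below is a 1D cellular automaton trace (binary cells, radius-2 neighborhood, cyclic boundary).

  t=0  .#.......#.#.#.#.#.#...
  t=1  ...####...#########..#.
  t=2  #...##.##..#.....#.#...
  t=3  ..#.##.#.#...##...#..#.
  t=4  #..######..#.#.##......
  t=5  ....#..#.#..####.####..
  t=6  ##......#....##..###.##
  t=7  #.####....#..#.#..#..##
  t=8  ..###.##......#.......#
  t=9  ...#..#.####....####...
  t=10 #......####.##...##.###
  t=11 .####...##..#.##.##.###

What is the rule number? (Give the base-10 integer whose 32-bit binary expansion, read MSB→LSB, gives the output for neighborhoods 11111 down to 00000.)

  #####|.  b31=0 t=1,i=12
  ####.|#  b30=1 t=1,i=5
  ###.#|.  b29=0 t=5,i=15
  ###..|.  b28=0 t=1,i=6
  ##.##|.  b27=0 t=2,i=6
  ##.#.|#  b26=1 t=3,i=6
  ##..#|#  b25=1 t=1,i=19
  ##...|#  b24=1 t=1,i=7
  #.###|#  b23=1 t=5,i=17
  #.##.|#  b22=1 t=2,i=7
  #.#.#|#  b21=1 t=0,i=11
  #.#..|.  b20=0 t=0,i=19
  #..##|.  b19=0 t=4,i=2
  #..#.|.  b18=0 t=1,i=20
  #...#|#  b17=1 t=1,i=8
  #....|#  b16=1 t=0,i=3
  .####|#  b15=1 t=1,i=4
  .###.|#  b14=1 t=6,i=18
  .##.#|#  b13=1 t=2,i=5
  .##..|.  b12=0 t=2,i=8
  .#.##|#  b11=1 t=3,i=3
  .#.#.|#  b10=1 t=0,i=10
  .#..#|.  b9=0 t=3,i=19
  .#...|.  b8=0 t=0,i=2
  ..###|.  b7=0 t=1,i=3
  ..##.|#  b6=1 t=2,i=4
  ..#.#|.  b5=0 t=0,i=9
  ..#..|.  b4=0 t=0,i=1
  ...##|.  b3=0 t=1,i=2
  ...#.|.  b2=0 t=0,i=0
  ....#|.  b1=0 t=0,i=7
  .....|#  b0=1 t=0,i=4
  bits 01000111111000111110110001000001 = 1206119489

1206119489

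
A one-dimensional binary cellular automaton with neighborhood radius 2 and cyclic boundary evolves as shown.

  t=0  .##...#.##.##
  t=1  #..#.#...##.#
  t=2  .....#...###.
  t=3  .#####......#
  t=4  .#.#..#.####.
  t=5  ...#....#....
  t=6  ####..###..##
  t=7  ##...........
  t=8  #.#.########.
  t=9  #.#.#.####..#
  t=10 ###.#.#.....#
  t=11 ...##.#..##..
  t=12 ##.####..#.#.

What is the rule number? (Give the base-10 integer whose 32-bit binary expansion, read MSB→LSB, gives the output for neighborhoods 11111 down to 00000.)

  #####|#  b31=1 t=3,i=3
  ####.|.  b30=0 t=3,i=4
  ###.#|.  b29=0 t=8,i=11
  ###..|.  b28=0 t=2,i=11
  ##.##|#  b27=1 t=0,i=0
  ##.#.|#  b26=1 t=8,i=12
  ##..#|.  b25=0 t=1,i=1
  ##...|#  b24=1 t=0,i=3
  #.###|#  b23=1 t=3,i=1
  #.##.|.  b22=0 t=0,i=1
  #.#.#|#  b21=1 t=8,i=0
  #.#..|#  b20=1 t=1,i=5
  #..##|.  b19=0 t=6,i=5
  #..#.|.  b18=0 t=1,i=2
  #...#|.  b17=0 t=0,i=4
  #....|.  b16=0 t=2,i=0
  .####|.  b15=0 t=3,i=2
  .###.|.  b14=0 t=2,i=10
  .##.#|#  b13=1 t=0,i=9
  .##..|.  b12=0 t=0,i=2
  .#.##|.  b11=0 t=0,i=7
  .#.#.|.  b10=0 t=1,i=4
  .#..#|.  b9=0 t=4,i=4
  .#...|.  b8=0 t=1,i=6
  ..###|.  b7=0 t=2,i=9
  ..##.|#  b6=1 t=1,i=9
  ..#.#|.  b5=0 t=0,i=6
  ..#..|#  b4=1 t=2,i=5
  ...##|.  b3=0 t=1,i=8
  ...#.|#  b2=1 t=0,i=5
  ....#|#  b1=1 t=2,i=3
  .....|#  b0=1 t=2,i=1
  bits 10001101101100000010000001010111 = 2377130071

2377130071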